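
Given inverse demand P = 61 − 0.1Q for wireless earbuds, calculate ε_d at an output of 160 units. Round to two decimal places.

-2.81

At Q = 160, P = 61 − 0.1(160) = 45.00.
dP/dQ = −0.1, so dQ/dP = 1/(−0.1) = -10.000.
ε = (dQ/dP)(P/Q) = (-10.000)(45.00/160).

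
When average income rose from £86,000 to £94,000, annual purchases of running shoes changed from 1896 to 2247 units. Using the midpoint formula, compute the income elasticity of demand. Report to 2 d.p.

ΔQ = 351, ΔI = 8000. Midpoints: Ī = 90,000, Q̄ = 2071.5.
ε_I = (ΔQ/ΔI)(Ī/Q̄) = (351/8000)(90000/2071.5).
ε_I > 0, so the good is normal.

1.91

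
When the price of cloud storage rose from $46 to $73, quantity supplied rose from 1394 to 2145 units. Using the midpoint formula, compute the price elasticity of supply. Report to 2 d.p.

ΔQ = 2145 − 1394 = 751; ΔP = 73 − 46 = 27.
Midpoints: P̄ = 59.50, Q̄ = 1769.5.
ε_s = (ΔQ/ΔP)(P̄/Q̄) = (751/27)(59.50/1769.5).

0.94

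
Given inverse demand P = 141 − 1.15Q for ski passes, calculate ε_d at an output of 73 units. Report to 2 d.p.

At Q = 73, P = 141 − 1.15(73) = 57.05.
dP/dQ = −1.15, so dQ/dP = 1/(−1.15) = -0.870.
ε = (dQ/dP)(P/Q) = (-0.870)(57.05/73).

-0.68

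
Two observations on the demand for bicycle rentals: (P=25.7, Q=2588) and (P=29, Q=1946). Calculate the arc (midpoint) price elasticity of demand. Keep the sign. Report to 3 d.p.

ΔQ = 1946 − 2588 = -642; ΔP = 29 − 25.7 = 3.3.
Midpoints: P̄ = 27.35, Q̄ = 2267.0.
ε = (ΔQ/ΔP)(P̄/Q̄) = (-642/3.3)(27.35/2267.0).

-2.347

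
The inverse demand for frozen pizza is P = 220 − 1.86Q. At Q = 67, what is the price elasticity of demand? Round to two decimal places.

-0.77

At Q = 67, P = 220 − 1.86(67) = 95.38.
dP/dQ = −1.86, so dQ/dP = 1/(−1.86) = -0.538.
ε = (dQ/dP)(P/Q) = (-0.538)(95.38/67).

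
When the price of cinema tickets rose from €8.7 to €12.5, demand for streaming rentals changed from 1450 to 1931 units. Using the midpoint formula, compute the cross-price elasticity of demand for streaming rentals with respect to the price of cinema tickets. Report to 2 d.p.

0.79

ΔQ_x = 1931 − 1450 = 481; ΔP_y = 12.5 − 8.7 = 3.8.
Midpoints: P̄_y = 10.60, Q̄_x = 1690.5.
ε_xy = (ΔQ_x/ΔP_y)(P̄_y/Q̄_x) = (481/3.8)(10.60/1690.5).
ε_xy > 0, so the goods are substitutes.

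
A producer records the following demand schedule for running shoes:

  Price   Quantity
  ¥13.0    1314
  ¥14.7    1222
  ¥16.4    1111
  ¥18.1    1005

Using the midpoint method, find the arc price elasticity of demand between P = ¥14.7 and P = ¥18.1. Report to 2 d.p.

At P = 14.7, Q = 1222; at P = 18.1, Q = 1005.
ΔQ = -217, ΔP = 3.4. Midpoints: P̄ = 16.40, Q̄ = 1113.5.
ε = (ΔQ/ΔP)(P̄/Q̄) = (-217/3.4)(16.40/1113.5).

-0.94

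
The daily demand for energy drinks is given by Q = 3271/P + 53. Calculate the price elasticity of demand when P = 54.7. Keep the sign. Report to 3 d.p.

-0.530

At P = 54.7, Q = 112.799.
dQ/dP = −3271/P² = -1.093.
ε = (dQ/dP)(P/Q) = (-1.093)(54.7/112.799).
|ε| < 1, so demand is inelastic at this price.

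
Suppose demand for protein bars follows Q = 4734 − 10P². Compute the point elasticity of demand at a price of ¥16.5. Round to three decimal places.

-2.707

At P = 16.5, Q = 2011.500.
dQ/dP = −20P = -330.
ε = (dQ/dP)(P/Q) = (-330)(16.5/2011.500).
|ε| > 1, so demand is elastic at this price.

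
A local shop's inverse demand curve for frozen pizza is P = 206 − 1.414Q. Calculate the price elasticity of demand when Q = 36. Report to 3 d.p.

At Q = 36, P = 206 − 1.414(36) = 155.10.
dP/dQ = −1.414, so dQ/dP = 1/(−1.414) = -0.707.
ε = (dQ/dP)(P/Q) = (-0.707)(155.10/36).

-3.047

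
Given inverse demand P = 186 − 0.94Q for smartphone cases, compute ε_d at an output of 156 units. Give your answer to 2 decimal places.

At Q = 156, P = 186 − 0.94(156) = 39.36.
dP/dQ = −0.94, so dQ/dP = 1/(−0.94) = -1.064.
ε = (dQ/dP)(P/Q) = (-1.064)(39.36/156).

-0.27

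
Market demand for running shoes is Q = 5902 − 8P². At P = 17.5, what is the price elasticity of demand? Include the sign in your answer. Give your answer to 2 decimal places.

At P = 17.5, Q = 3452.
dQ/dP = −16P = -280.
ε = (dQ/dP)(P/Q) = (-280)(17.5/3452).

-1.42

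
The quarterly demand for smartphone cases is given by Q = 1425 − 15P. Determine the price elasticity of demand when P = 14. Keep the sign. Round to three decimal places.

At P = 14, Q = 1215.
dQ/dP = −15.
ε = (dQ/dP)(P/Q) = (-15)(14/1215).

-0.173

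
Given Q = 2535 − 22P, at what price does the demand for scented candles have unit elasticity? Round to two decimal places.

For linear demand Q = a − bP, ε = −bP/(a − bP). |ε| = 1 when bP = a − bP, i.e. P = a/(2b).
P = 2535/(2·22) = 2535/44 = 57.6136.

57.61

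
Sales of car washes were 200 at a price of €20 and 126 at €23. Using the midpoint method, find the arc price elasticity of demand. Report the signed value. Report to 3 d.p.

ΔQ = 126 − 200 = -74; ΔP = 23 − 20 = 3.
Midpoints: P̄ = 21.50, Q̄ = 163.0.
ε = (ΔQ/ΔP)(P̄/Q̄) = (-74/3)(21.50/163.0).

-3.254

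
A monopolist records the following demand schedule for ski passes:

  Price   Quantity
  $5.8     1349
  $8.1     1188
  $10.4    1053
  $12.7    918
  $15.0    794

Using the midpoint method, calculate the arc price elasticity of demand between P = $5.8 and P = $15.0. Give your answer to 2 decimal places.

At P = 5.8, Q = 1349; at P = 15.0, Q = 794.
ΔQ = -555, ΔP = 9.2. Midpoints: P̄ = 10.40, Q̄ = 1071.5.
ε = (ΔQ/ΔP)(P̄/Q̄) = (-555/9.2)(10.40/1071.5).

-0.59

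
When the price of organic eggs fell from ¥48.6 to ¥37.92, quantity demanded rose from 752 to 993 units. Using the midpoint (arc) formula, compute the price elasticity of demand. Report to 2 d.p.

ΔQ = 993 − 752 = 241; ΔP = 37.92 − 48.6 = -10.68.
Midpoints: P̄ = 43.26, Q̄ = 872.5.
ε = (ΔQ/ΔP)(P̄/Q̄) = (241/-10.68)(43.26/872.5).

-1.12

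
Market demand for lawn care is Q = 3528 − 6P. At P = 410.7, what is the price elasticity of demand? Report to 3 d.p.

-2.316

At P = 410.7, Q = 1063.800.
dQ/dP = −6.
ε = (dQ/dP)(P/Q) = (-6)(410.7/1063.800).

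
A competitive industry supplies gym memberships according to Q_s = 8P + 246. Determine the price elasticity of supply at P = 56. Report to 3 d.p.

0.646

At P = 56, Q_s = 694.
dQ_s/dP = 8.
ε_s = (dQ_s/dP)(P/Q_s) = (8)(56/694).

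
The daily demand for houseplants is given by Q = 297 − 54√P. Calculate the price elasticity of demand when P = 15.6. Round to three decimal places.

At P = 15.6, Q = 83.717.
dQ/dP = −54/(2√P) = -6.836.
ε = (dQ/dP)(P/Q) = (-6.836)(15.6/83.717).

-1.274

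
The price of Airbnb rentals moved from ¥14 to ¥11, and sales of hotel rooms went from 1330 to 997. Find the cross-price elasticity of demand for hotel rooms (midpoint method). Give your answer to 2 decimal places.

1.19

ΔQ_x = 997 − 1330 = -333; ΔP_y = 11 − 14 = -3.
Midpoints: P̄_y = 12.50, Q̄_x = 1163.5.
ε_xy = (ΔQ_x/ΔP_y)(P̄_y/Q̄_x) = (-333/-3)(12.50/1163.5).
ε_xy > 0, so the goods are substitutes.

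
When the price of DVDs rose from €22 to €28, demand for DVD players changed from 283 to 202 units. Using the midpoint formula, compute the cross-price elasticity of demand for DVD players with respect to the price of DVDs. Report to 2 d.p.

ΔQ_x = 202 − 283 = -81; ΔP_y = 28 − 22 = 6.
Midpoints: P̄_y = 25.00, Q̄_x = 242.5.
ε_xy = (ΔQ_x/ΔP_y)(P̄_y/Q̄_x) = (-81/6)(25.00/242.5).

-1.39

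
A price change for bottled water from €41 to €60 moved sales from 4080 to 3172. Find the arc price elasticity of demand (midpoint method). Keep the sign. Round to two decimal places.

-0.67

ΔQ = 3172 − 4080 = -908; ΔP = 60 − 41 = 19.
Midpoints: P̄ = 50.50, Q̄ = 3626.0.
ε = (ΔQ/ΔP)(P̄/Q̄) = (-908/19)(50.50/3626.0).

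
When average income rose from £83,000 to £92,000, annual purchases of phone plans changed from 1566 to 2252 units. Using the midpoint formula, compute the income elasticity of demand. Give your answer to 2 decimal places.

3.49

ΔQ = 686, ΔI = 9000. Midpoints: Ī = 87,500, Q̄ = 1909.0.
ε_I = (ΔQ/ΔI)(Ī/Q̄) = (686/9000)(87500/1909.0).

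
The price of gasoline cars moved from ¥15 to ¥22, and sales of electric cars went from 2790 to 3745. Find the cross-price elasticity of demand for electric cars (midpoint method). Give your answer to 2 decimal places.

0.77

ΔQ_x = 3745 − 2790 = 955; ΔP_y = 22 − 15 = 7.
Midpoints: P̄_y = 18.50, Q̄_x = 3267.5.
ε_xy = (ΔQ_x/ΔP_y)(P̄_y/Q̄_x) = (955/7)(18.50/3267.5).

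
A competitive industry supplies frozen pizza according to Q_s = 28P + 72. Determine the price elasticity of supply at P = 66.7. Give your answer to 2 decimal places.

0.96

At P = 66.7, Q_s = 1939.60.
dQ_s/dP = 28.
ε_s = (dQ_s/dP)(P/Q_s) = (28)(66.7/1939.60).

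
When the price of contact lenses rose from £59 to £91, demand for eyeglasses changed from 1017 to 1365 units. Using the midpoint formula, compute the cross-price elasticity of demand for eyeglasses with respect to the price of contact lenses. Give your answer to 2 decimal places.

ΔQ_x = 1365 − 1017 = 348; ΔP_y = 91 − 59 = 32.
Midpoints: P̄_y = 75.00, Q̄_x = 1191.0.
ε_xy = (ΔQ_x/ΔP_y)(P̄_y/Q̄_x) = (348/32)(75.00/1191.0).

0.68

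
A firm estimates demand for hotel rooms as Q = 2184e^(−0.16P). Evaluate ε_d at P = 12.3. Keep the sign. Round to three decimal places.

-1.968

At P = 12.3, Q = 305.184.
dQ/dP = −0.16·2184e^(−0.16P) = −0.16Q = -48.829.
ε = (dQ/dP)(P/Q) = (-48.829)(12.3/305.184).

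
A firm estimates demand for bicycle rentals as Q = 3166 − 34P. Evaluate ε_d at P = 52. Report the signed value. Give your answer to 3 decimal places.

-1.265

At P = 52, Q = 1398.
dQ/dP = −34.
ε = (dQ/dP)(P/Q) = (-34)(52/1398).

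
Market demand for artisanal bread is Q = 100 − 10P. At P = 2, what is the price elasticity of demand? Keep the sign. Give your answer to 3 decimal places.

-0.250

At P = 2, Q = 80.
dQ/dP = −10.
ε = (dQ/dP)(P/Q) = (-10)(2/80).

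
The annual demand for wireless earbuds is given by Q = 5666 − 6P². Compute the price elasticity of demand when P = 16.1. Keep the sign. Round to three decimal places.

At P = 16.1, Q = 4110.740.
dQ/dP = −12P = -193.200.
ε = (dQ/dP)(P/Q) = (-193.200)(16.1/4110.740).
|ε| < 1, so demand is inelastic at this price.

-0.757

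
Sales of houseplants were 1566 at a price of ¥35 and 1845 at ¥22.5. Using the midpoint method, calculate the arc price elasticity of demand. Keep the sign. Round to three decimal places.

-0.376

ΔQ = 1845 − 1566 = 279; ΔP = 22.5 − 35 = -12.5.
Midpoints: P̄ = 28.75, Q̄ = 1705.5.
ε = (ΔQ/ΔP)(P̄/Q̄) = (279/-12.5)(28.75/1705.5).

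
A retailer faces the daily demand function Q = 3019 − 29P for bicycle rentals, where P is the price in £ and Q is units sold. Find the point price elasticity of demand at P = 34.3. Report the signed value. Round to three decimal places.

-0.491

At P = 34.3, Q = 2024.300.
dQ/dP = −29.
ε = (dQ/dP)(P/Q) = (-29)(34.3/2024.300).
|ε| < 1, so demand is inelastic at this price.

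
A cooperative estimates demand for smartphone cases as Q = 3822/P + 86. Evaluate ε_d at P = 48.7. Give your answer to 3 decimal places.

At P = 48.7, Q = 164.480.
dQ/dP = −3822/P² = -1.612.
ε = (dQ/dP)(P/Q) = (-1.612)(48.7/164.480).
|ε| < 1, so demand is inelastic at this price.

-0.477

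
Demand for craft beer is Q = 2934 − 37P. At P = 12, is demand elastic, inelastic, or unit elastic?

Q = 2490, dQ/dP = -37.
ε = (dQ/dP)(P/Q) ≈ -0.178.
|ε| = 0.18 < 1.

inelastic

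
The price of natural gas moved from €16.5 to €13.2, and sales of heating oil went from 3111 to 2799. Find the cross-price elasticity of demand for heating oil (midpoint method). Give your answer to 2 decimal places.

0.48

ΔQ_x = 2799 − 3111 = -312; ΔP_y = 13.2 − 16.5 = -3.3.
Midpoints: P̄_y = 14.85, Q̄_x = 2955.0.
ε_xy = (ΔQ_x/ΔP_y)(P̄_y/Q̄_x) = (-312/-3.3)(14.85/2955.0).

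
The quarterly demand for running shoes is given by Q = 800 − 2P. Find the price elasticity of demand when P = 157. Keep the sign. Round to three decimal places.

At P = 157, Q = 486.
dQ/dP = −2.
ε = (dQ/dP)(P/Q) = (-2)(157/486).
|ε| < 1, so demand is inelastic at this price.

-0.646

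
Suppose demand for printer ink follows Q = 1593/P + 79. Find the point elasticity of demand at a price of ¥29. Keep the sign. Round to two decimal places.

At P = 29, Q = 133.931.
dQ/dP = −1593/P² = -1.894.
ε = (dQ/dP)(P/Q) = (-1.894)(29/133.931).

-0.41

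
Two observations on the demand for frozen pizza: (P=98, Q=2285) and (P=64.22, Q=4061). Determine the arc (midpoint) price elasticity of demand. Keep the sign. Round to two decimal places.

-1.34

ΔQ = 4061 − 2285 = 1776; ΔP = 64.22 − 98 = -33.78.
Midpoints: P̄ = 81.11, Q̄ = 3173.0.
ε = (ΔQ/ΔP)(P̄/Q̄) = (1776/-33.78)(81.11/3173.0).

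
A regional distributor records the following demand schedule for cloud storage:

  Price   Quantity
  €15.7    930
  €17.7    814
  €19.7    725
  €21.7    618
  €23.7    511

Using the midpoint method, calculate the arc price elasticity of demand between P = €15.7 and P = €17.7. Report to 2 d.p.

At P = 15.7, Q = 930; at P = 17.7, Q = 814.
ΔQ = -116, ΔP = 2.0. Midpoints: P̄ = 16.70, Q̄ = 872.0.
ε = (ΔQ/ΔP)(P̄/Q̄) = (-116/2.0)(16.70/872.0).

-1.11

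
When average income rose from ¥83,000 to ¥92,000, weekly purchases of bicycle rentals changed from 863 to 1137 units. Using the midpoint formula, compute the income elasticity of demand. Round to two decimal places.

2.66

ΔQ = 274, ΔI = 9000. Midpoints: Ī = 87,500, Q̄ = 1000.0.
ε_I = (ΔQ/ΔI)(Ī/Q̄) = (274/9000)(87500/1000.0).
ε_I > 0, so the good is normal.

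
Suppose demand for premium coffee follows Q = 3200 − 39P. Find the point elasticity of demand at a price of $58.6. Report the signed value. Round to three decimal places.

-2.499

At P = 58.6, Q = 914.600.
dQ/dP = −39.
ε = (dQ/dP)(P/Q) = (-39)(58.6/914.600).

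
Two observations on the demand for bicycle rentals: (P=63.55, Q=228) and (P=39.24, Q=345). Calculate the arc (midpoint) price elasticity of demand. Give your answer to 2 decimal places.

-0.86

ΔQ = 345 − 228 = 117; ΔP = 39.24 − 63.55 = -24.31.
Midpoints: P̄ = 51.39, Q̄ = 286.5.
ε = (ΔQ/ΔP)(P̄/Q̄) = (117/-24.31)(51.39/286.5).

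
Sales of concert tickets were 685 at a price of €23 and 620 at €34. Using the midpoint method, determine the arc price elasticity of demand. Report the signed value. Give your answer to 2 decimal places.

-0.26

ΔQ = 620 − 685 = -65; ΔP = 34 − 23 = 11.
Midpoints: P̄ = 28.50, Q̄ = 652.5.
ε = (ΔQ/ΔP)(P̄/Q̄) = (-65/11)(28.50/652.5).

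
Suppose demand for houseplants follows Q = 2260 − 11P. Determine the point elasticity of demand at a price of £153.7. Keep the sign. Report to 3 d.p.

-2.970

At P = 153.7, Q = 569.300.
dQ/dP = −11.
ε = (dQ/dP)(P/Q) = (-11)(153.7/569.300).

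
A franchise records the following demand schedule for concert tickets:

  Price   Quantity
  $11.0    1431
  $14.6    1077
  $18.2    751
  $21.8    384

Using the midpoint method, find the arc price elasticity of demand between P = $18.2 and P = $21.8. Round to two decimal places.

At P = 18.2, Q = 751; at P = 21.8, Q = 384.
ΔQ = -367, ΔP = 3.6. Midpoints: P̄ = 20.00, Q̄ = 567.5.
ε = (ΔQ/ΔP)(P̄/Q̄) = (-367/3.6)(20.00/567.5).

-3.59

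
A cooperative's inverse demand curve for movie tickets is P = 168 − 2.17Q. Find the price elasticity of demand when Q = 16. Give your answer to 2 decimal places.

-3.84

At Q = 16, P = 168 − 2.17(16) = 133.28.
dP/dQ = −2.17, so dQ/dP = 1/(−2.17) = -0.461.
ε = (dQ/dP)(P/Q) = (-0.461)(133.28/16).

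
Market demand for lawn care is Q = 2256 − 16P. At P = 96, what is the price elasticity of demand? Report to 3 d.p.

At P = 96, Q = 720.
dQ/dP = −16.
ε = (dQ/dP)(P/Q) = (-16)(96/720).
|ε| > 1, so demand is elastic at this price.

-2.133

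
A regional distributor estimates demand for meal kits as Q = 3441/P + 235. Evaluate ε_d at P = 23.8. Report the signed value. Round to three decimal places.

-0.381

At P = 23.8, Q = 379.580.
dQ/dP = −3441/P² = -6.075.
ε = (dQ/dP)(P/Q) = (-6.075)(23.8/379.580).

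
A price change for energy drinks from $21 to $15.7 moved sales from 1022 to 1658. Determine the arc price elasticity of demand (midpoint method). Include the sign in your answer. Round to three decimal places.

ΔQ = 1658 − 1022 = 636; ΔP = 15.7 − 21 = -5.3.
Midpoints: P̄ = 18.35, Q̄ = 1340.0.
ε = (ΔQ/ΔP)(P̄/Q̄) = (636/-5.3)(18.35/1340.0).

-1.643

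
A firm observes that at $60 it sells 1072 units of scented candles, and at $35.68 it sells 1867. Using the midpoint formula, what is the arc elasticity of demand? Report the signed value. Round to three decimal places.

ΔQ = 1867 − 1072 = 795; ΔP = 35.68 − 60 = -24.32.
Midpoints: P̄ = 47.84, Q̄ = 1469.5.
ε = (ΔQ/ΔP)(P̄/Q̄) = (795/-24.32)(47.84/1469.5).

-1.064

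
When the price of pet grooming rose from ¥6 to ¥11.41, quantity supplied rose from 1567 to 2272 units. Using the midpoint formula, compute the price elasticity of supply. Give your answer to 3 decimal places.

ΔQ = 2272 − 1567 = 705; ΔP = 11.41 − 6 = 5.41.
Midpoints: P̄ = 8.71, Q̄ = 1919.5.
ε_s = (ΔQ/ΔP)(P̄/Q̄) = (705/5.41)(8.71/1919.5).

0.591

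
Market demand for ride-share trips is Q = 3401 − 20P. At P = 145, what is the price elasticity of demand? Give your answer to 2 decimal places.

-5.79

At P = 145, Q = 501.
dQ/dP = −20.
ε = (dQ/dP)(P/Q) = (-20)(145/501).
|ε| > 1, so demand is elastic at this price.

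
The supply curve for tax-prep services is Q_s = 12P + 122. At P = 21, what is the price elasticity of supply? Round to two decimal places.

At P = 21, Q_s = 374.
dQ_s/dP = 12.
ε_s = (dQ_s/dP)(P/Q_s) = (12)(21/374).

0.67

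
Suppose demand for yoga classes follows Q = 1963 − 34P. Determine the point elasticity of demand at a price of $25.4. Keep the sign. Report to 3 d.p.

-0.786

At P = 25.4, Q = 1099.400.
dQ/dP = −34.
ε = (dQ/dP)(P/Q) = (-34)(25.4/1099.400).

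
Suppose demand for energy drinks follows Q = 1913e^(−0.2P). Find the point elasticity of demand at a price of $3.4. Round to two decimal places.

-0.68

At P = 3.4, Q = 969.158.
dQ/dP = −0.2·1913e^(−0.2P) = −0.2Q = -193.832.
ε = (dQ/dP)(P/Q) = (-193.832)(3.4/969.158).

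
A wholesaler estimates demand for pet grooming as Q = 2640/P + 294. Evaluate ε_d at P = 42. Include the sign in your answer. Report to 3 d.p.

At P = 42, Q = 356.857.
dQ/dP = −2640/P² = -1.497.
ε = (dQ/dP)(P/Q) = (-1.497)(42/356.857).

-0.176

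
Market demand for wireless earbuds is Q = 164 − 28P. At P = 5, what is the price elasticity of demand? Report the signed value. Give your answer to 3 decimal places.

At P = 5, Q = 24.
dQ/dP = −28.
ε = (dQ/dP)(P/Q) = (-28)(5/24).
|ε| > 1, so demand is elastic at this price.

-5.833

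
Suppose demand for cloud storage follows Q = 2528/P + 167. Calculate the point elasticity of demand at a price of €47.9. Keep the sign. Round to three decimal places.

-0.240

At P = 47.9, Q = 219.777.
dQ/dP = −2528/P² = -1.102.
ε = (dQ/dP)(P/Q) = (-1.102)(47.9/219.777).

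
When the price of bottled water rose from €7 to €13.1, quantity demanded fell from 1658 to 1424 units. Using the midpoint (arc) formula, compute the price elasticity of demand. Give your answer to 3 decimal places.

-0.250

ΔQ = 1424 − 1658 = -234; ΔP = 13.1 − 7 = 6.1.
Midpoints: P̄ = 10.05, Q̄ = 1541.0.
ε = (ΔQ/ΔP)(P̄/Q̄) = (-234/6.1)(10.05/1541.0).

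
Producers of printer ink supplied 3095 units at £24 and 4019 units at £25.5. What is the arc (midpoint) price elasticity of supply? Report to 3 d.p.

ΔQ = 4019 − 3095 = 924; ΔP = 25.5 − 24 = 1.5.
Midpoints: P̄ = 24.75, Q̄ = 3557.0.
ε_s = (ΔQ/ΔP)(P̄/Q̄) = (924/1.5)(24.75/3557.0).

4.286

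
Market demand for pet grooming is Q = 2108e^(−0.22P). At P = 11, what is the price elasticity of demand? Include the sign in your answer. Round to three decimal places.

At P = 11, Q = 187.447.
dQ/dP = −0.22·2108e^(−0.22P) = −0.22Q = -41.238.
ε = (dQ/dP)(P/Q) = (-41.238)(11/187.447).

-2.420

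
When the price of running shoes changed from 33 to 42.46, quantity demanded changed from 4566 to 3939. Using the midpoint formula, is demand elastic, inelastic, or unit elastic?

inelastic

Arc ε ≈ -0.588.
|ε| = 0.59 < 1.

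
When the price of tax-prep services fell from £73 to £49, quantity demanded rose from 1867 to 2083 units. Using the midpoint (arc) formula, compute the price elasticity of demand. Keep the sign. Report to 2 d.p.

-0.28

ΔQ = 2083 − 1867 = 216; ΔP = 49 − 73 = -24.
Midpoints: P̄ = 61.00, Q̄ = 1975.0.
ε = (ΔQ/ΔP)(P̄/Q̄) = (216/-24)(61.00/1975.0).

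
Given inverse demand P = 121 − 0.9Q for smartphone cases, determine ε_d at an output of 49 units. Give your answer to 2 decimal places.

-1.74

At Q = 49, P = 121 − 0.9(49) = 76.90.
dP/dQ = −0.9, so dQ/dP = 1/(−0.9) = -1.111.
ε = (dQ/dP)(P/Q) = (-1.111)(76.90/49).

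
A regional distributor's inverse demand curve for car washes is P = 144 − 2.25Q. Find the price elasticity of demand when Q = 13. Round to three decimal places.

At Q = 13, P = 144 − 2.25(13) = 114.75.
dP/dQ = −2.25, so dQ/dP = 1/(−2.25) = -0.444.
ε = (dQ/dP)(P/Q) = (-0.444)(114.75/13).

-3.923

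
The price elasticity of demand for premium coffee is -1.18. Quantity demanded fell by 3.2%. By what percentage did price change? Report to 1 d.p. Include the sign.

2.7%

%ΔP ≈ %ΔQ / ε = (-3.2%)/(-1.18) = 2.71%.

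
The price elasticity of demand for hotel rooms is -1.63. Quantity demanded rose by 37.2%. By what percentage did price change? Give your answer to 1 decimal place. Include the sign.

-22.8%

%ΔP ≈ %ΔQ / ε = (37.2%)/(-1.63) = -22.82%.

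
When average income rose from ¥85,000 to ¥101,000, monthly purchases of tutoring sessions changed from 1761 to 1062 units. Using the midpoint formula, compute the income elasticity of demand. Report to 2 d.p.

ΔQ = -699, ΔI = 16000. Midpoints: Ī = 93,000, Q̄ = 1411.5.
ε_I = (ΔQ/ΔI)(Ī/Q̄) = (-699/16000)(93000/1411.5).
ε_I < 0, so the good is inferior.

-2.88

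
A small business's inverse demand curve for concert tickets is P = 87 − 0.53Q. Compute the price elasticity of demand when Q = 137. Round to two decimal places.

-0.20

At Q = 137, P = 87 − 0.53(137) = 14.39.
dP/dQ = −0.53, so dQ/dP = 1/(−0.53) = -1.887.
ε = (dQ/dP)(P/Q) = (-1.887)(14.39/137).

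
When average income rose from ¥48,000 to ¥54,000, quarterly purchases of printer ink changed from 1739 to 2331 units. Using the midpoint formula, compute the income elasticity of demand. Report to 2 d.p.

2.47

ΔQ = 592, ΔI = 6000. Midpoints: Ī = 51,000, Q̄ = 2035.0.
ε_I = (ΔQ/ΔI)(Ī/Q̄) = (592/6000)(51000/2035.0).
ε_I > 0, so the good is normal.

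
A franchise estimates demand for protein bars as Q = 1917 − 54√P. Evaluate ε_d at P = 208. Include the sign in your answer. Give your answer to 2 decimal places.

At P = 208, Q = 1138.201.
dQ/dP = −54/(2√P) = -1.872.
ε = (dQ/dP)(P/Q) = (-1.872)(208/1138.201).
|ε| < 1, so demand is inelastic at this price.

-0.34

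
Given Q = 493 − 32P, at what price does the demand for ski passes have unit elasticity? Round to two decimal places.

For linear demand Q = a − bP, ε = −bP/(a − bP). |ε| = 1 when bP = a − bP, i.e. P = a/(2b).
P = 493/(2·32) = 493/64 = 7.7031.

7.70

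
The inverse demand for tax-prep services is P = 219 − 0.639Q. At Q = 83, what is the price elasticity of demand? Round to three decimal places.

-3.129

At Q = 83, P = 219 − 0.639(83) = 165.96.
dP/dQ = −0.639, so dQ/dP = 1/(−0.639) = -1.565.
ε = (dQ/dP)(P/Q) = (-1.565)(165.96/83).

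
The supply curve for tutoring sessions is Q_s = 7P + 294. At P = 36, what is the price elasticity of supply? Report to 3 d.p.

At P = 36, Q_s = 546.
dQ_s/dP = 7.
ε_s = (dQ_s/dP)(P/Q_s) = (7)(36/546).

0.462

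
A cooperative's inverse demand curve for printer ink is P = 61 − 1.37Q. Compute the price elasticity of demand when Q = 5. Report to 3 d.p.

At Q = 5, P = 61 − 1.37(5) = 54.15.
dP/dQ = −1.37, so dQ/dP = 1/(−1.37) = -0.730.
ε = (dQ/dP)(P/Q) = (-0.730)(54.15/5).

-7.905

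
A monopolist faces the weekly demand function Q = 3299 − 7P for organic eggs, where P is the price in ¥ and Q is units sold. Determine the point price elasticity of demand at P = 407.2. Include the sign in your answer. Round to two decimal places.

-6.35

At P = 407.2, Q = 448.600.
dQ/dP = −7.
ε = (dQ/dP)(P/Q) = (-7)(407.2/448.600).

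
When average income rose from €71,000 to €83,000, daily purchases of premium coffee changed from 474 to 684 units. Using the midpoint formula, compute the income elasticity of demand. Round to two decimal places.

ΔQ = 210, ΔI = 12000. Midpoints: Ī = 77,000, Q̄ = 579.0.
ε_I = (ΔQ/ΔI)(Ī/Q̄) = (210/12000)(77000/579.0).

2.33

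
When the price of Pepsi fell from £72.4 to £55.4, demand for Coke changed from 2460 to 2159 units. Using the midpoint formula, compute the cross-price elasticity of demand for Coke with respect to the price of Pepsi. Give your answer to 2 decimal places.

0.49

ΔQ_x = 2159 − 2460 = -301; ΔP_y = 55.4 − 72.4 = -17.0.
Midpoints: P̄_y = 63.90, Q̄_x = 2309.5.
ε_xy = (ΔQ_x/ΔP_y)(P̄_y/Q̄_x) = (-301/-17.0)(63.90/2309.5).
ε_xy > 0, so the goods are substitutes.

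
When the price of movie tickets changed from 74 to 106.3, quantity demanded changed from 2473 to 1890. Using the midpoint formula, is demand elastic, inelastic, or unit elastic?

inelastic

Arc ε ≈ -0.746.
|ε| = 0.75 < 1.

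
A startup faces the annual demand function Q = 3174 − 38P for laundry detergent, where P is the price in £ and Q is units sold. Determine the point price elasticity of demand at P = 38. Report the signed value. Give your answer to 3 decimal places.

-0.835

At P = 38, Q = 1730.
dQ/dP = −38.
ε = (dQ/dP)(P/Q) = (-38)(38/1730).
|ε| < 1, so demand is inelastic at this price.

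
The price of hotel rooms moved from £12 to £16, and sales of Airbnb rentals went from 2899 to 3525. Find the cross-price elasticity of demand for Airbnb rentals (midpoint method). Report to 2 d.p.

ΔQ_x = 3525 − 2899 = 626; ΔP_y = 16 − 12 = 4.
Midpoints: P̄_y = 14.00, Q̄_x = 3212.0.
ε_xy = (ΔQ_x/ΔP_y)(P̄_y/Q̄_x) = (626/4)(14.00/3212.0).
ε_xy > 0, so the goods are substitutes.

0.68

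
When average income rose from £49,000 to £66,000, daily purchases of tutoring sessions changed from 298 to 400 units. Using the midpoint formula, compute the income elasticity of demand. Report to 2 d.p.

0.99

ΔQ = 102, ΔI = 17000. Midpoints: Ī = 57,500, Q̄ = 349.0.
ε_I = (ΔQ/ΔI)(Ī/Q̄) = (102/17000)(57500/349.0).
ε_I > 0, so the good is normal.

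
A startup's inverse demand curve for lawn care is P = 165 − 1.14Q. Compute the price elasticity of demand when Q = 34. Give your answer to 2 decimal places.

At Q = 34, P = 165 − 1.14(34) = 126.24.
dP/dQ = −1.14, so dQ/dP = 1/(−1.14) = -0.877.
ε = (dQ/dP)(P/Q) = (-0.877)(126.24/34).

-3.26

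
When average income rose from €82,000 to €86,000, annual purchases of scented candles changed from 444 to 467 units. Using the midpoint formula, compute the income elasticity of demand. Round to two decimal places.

1.06

ΔQ = 23, ΔI = 4000. Midpoints: Ī = 84,000, Q̄ = 455.5.
ε_I = (ΔQ/ΔI)(Ī/Q̄) = (23/4000)(84000/455.5).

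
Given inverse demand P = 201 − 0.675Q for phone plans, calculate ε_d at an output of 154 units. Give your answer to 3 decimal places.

-0.934

At Q = 154, P = 201 − 0.675(154) = 97.05.
dP/dQ = −0.675, so dQ/dP = 1/(−0.675) = -1.481.
ε = (dQ/dP)(P/Q) = (-1.481)(97.05/154).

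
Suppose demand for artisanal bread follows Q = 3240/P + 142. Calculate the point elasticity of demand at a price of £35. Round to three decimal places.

-0.395

At P = 35, Q = 234.571.
dQ/dP = −3240/P² = -2.645.
ε = (dQ/dP)(P/Q) = (-2.645)(35/234.571).
|ε| < 1, so demand is inelastic at this price.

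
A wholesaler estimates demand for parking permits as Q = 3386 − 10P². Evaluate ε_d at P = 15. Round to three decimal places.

At P = 15, Q = 1136.
dQ/dP = −20P = -300.
ε = (dQ/dP)(P/Q) = (-300)(15/1136).

-3.961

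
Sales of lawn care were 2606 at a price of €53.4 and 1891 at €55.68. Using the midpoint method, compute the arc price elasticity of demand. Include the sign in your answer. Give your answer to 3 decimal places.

ΔQ = 1891 − 2606 = -715; ΔP = 55.68 − 53.4 = 2.28.
Midpoints: P̄ = 54.54, Q̄ = 2248.5.
ε = (ΔQ/ΔP)(P̄/Q̄) = (-715/2.28)(54.54/2248.5).

-7.607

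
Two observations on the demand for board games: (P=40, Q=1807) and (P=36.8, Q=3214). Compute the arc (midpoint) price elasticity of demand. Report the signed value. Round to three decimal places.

-6.725

ΔQ = 3214 − 1807 = 1407; ΔP = 36.8 − 40 = -3.2.
Midpoints: P̄ = 38.40, Q̄ = 2510.5.
ε = (ΔQ/ΔP)(P̄/Q̄) = (1407/-3.2)(38.40/2510.5).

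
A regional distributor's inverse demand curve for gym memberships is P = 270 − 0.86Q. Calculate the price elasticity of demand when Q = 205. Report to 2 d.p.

-0.53

At Q = 205, P = 270 − 0.86(205) = 93.70.
dP/dQ = −0.86, so dQ/dP = 1/(−0.86) = -1.163.
ε = (dQ/dP)(P/Q) = (-1.163)(93.70/205).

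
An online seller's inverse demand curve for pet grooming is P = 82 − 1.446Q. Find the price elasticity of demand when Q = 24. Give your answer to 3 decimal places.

-1.363

At Q = 24, P = 82 − 1.446(24) = 47.30.
dP/dQ = −1.446, so dQ/dP = 1/(−1.446) = -0.692.
ε = (dQ/dP)(P/Q) = (-0.692)(47.30/24).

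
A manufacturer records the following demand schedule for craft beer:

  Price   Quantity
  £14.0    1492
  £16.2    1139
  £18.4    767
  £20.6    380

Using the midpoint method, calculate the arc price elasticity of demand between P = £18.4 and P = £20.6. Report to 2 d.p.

At P = 18.4, Q = 767; at P = 20.6, Q = 380.
ΔQ = -387, ΔP = 2.2. Midpoints: P̄ = 19.50, Q̄ = 573.5.
ε = (ΔQ/ΔP)(P̄/Q̄) = (-387/2.2)(19.50/573.5).

-5.98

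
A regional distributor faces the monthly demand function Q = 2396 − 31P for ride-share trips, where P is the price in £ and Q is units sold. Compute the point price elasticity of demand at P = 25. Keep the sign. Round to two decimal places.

-0.48

At P = 25, Q = 1621.
dQ/dP = −31.
ε = (dQ/dP)(P/Q) = (-31)(25/1621).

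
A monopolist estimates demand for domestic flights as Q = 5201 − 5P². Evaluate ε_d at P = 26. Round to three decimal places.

-3.712

At P = 26, Q = 1821.
dQ/dP = −10P = -260.
ε = (dQ/dP)(P/Q) = (-260)(26/1821).
|ε| > 1, so demand is elastic at this price.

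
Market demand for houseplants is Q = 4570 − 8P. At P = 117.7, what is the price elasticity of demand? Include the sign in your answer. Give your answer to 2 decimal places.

-0.26

At P = 117.7, Q = 3628.400.
dQ/dP = −8.
ε = (dQ/dP)(P/Q) = (-8)(117.7/3628.400).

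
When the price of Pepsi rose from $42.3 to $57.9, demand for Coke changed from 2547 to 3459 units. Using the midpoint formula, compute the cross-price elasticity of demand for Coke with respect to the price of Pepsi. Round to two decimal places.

ΔQ_x = 3459 − 2547 = 912; ΔP_y = 57.9 − 42.3 = 15.6.
Midpoints: P̄_y = 50.10, Q̄_x = 3003.0.
ε_xy = (ΔQ_x/ΔP_y)(P̄_y/Q̄_x) = (912/15.6)(50.10/3003.0).
ε_xy > 0, so the goods are substitutes.

0.98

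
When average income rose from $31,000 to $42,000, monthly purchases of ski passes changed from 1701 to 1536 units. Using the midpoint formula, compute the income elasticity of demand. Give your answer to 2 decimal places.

-0.34

ΔQ = -165, ΔI = 11000. Midpoints: Ī = 36,500, Q̄ = 1618.5.
ε_I = (ΔQ/ΔI)(Ī/Q̄) = (-165/11000)(36500/1618.5).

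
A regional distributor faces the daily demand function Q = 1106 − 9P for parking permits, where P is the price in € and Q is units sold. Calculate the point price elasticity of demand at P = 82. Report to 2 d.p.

At P = 82, Q = 368.
dQ/dP = −9.
ε = (dQ/dP)(P/Q) = (-9)(82/368).
|ε| > 1, so demand is elastic at this price.

-2.01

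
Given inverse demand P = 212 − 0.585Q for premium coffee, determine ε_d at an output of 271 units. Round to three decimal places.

-0.337

At Q = 271, P = 212 − 0.585(271) = 53.47.
dP/dQ = −0.585, so dQ/dP = 1/(−0.585) = -1.709.
ε = (dQ/dP)(P/Q) = (-1.709)(53.47/271).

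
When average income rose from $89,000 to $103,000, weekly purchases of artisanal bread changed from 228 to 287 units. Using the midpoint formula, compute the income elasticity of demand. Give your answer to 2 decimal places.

ΔQ = 59, ΔI = 14000. Midpoints: Ī = 96,000, Q̄ = 257.5.
ε_I = (ΔQ/ΔI)(Ī/Q̄) = (59/14000)(96000/257.5).

1.57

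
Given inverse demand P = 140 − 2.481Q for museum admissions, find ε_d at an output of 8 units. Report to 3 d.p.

-6.054

At Q = 8, P = 140 − 2.481(8) = 120.15.
dP/dQ = −2.481, so dQ/dP = 1/(−2.481) = -0.403.
ε = (dQ/dP)(P/Q) = (-0.403)(120.15/8).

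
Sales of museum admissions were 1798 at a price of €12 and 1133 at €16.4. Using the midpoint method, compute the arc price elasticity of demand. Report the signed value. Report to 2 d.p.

-1.46

ΔQ = 1133 − 1798 = -665; ΔP = 16.4 − 12 = 4.4.
Midpoints: P̄ = 14.20, Q̄ = 1465.5.
ε = (ΔQ/ΔP)(P̄/Q̄) = (-665/4.4)(14.20/1465.5).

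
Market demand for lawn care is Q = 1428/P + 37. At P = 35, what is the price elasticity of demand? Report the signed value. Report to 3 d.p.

-0.524

At P = 35, Q = 77.800.
dQ/dP = −1428/P² = -1.166.
ε = (dQ/dP)(P/Q) = (-1.166)(35/77.800).
|ε| < 1, so demand is inelastic at this price.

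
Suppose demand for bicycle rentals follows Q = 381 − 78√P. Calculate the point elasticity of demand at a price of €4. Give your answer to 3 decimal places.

-0.347

At P = 4, Q = 225.
dQ/dP = −78/(2√P) = -19.500.
ε = (dQ/dP)(P/Q) = (-19.500)(4/225).
|ε| < 1, so demand is inelastic at this price.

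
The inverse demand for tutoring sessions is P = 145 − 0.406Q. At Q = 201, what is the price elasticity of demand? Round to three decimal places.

At Q = 201, P = 145 − 0.406(201) = 63.39.
dP/dQ = −0.406, so dQ/dP = 1/(−0.406) = -2.463.
ε = (dQ/dP)(P/Q) = (-2.463)(63.39/201).

-0.777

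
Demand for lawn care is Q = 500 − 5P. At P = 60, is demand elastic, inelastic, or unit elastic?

elastic

Q = 200, dQ/dP = -5.
ε = (dQ/dP)(P/Q) ≈ -1.500.
|ε| = 1.50 > 1.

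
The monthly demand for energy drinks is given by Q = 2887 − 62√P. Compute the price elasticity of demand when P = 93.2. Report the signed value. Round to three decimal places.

At P = 93.2, Q = 2288.451.
dQ/dP = −62/(2√P) = -3.211.
ε = (dQ/dP)(P/Q) = (-3.211)(93.2/2288.451).

-0.131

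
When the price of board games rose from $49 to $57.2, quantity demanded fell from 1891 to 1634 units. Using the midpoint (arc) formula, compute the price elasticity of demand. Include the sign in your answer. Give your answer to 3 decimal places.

-0.944

ΔQ = 1634 − 1891 = -257; ΔP = 57.2 − 49 = 8.2.
Midpoints: P̄ = 53.10, Q̄ = 1762.5.
ε = (ΔQ/ΔP)(P̄/Q̄) = (-257/8.2)(53.10/1762.5).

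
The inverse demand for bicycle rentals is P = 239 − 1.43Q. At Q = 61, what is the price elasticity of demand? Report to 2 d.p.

At Q = 61, P = 239 − 1.43(61) = 151.77.
dP/dQ = −1.43, so dQ/dP = 1/(−1.43) = -0.699.
ε = (dQ/dP)(P/Q) = (-0.699)(151.77/61).

-1.74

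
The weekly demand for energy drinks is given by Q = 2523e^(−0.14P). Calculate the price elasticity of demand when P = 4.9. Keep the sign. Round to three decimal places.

-0.686

At P = 4.9, Q = 1270.548.
dQ/dP = −0.14·2523e^(−0.14P) = −0.14Q = -177.877.
ε = (dQ/dP)(P/Q) = (-177.877)(4.9/1270.548).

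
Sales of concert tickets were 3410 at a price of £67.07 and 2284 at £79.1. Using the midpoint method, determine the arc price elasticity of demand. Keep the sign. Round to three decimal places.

-2.403

ΔQ = 2284 − 3410 = -1126; ΔP = 79.1 − 67.07 = 12.03.
Midpoints: P̄ = 73.08, Q̄ = 2847.0.
ε = (ΔQ/ΔP)(P̄/Q̄) = (-1126/12.03)(73.08/2847.0).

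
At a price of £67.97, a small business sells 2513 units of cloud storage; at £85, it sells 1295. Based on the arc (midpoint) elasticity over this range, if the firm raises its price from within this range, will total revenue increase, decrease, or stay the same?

decrease

Arc ε = (-1218/17.03)(76.48/1904.0) ≈ -2.873.
|ε| = 2.87 > 1, so demand is elastic. A price rise therefore reduces total revenue.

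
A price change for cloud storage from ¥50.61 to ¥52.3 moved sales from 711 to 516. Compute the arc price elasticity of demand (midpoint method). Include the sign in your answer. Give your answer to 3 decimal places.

ΔQ = 516 − 711 = -195; ΔP = 52.3 − 50.61 = 1.69.
Midpoints: P̄ = 51.45, Q̄ = 613.5.
ε = (ΔQ/ΔP)(P̄/Q̄) = (-195/1.69)(51.45/613.5).

-9.677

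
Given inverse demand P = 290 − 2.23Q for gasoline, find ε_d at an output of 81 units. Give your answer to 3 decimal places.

At Q = 81, P = 290 − 2.23(81) = 109.37.
dP/dQ = −2.23, so dQ/dP = 1/(−2.23) = -0.448.
ε = (dQ/dP)(P/Q) = (-0.448)(109.37/81).

-0.605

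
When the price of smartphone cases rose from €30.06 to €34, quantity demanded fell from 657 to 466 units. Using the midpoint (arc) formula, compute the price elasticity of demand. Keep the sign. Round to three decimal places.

ΔQ = 466 − 657 = -191; ΔP = 34 − 30.06 = 3.94.
Midpoints: P̄ = 32.03, Q̄ = 561.5.
ε = (ΔQ/ΔP)(P̄/Q̄) = (-191/3.94)(32.03/561.5).

-2.765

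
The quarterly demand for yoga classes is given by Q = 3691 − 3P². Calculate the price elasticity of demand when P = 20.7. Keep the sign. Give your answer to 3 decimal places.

At P = 20.7, Q = 2405.530.
dQ/dP = −6P = -124.200.
ε = (dQ/dP)(P/Q) = (-124.200)(20.7/2405.530).

-1.069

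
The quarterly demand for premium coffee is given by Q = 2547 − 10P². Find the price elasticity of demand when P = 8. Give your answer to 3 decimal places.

-0.671

At P = 8, Q = 1907.
dQ/dP = −20P = -160.
ε = (dQ/dP)(P/Q) = (-160)(8/1907).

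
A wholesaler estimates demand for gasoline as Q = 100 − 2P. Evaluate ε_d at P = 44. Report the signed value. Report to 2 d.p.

-7.33

At P = 44, Q = 12.
dQ/dP = −2.
ε = (dQ/dP)(P/Q) = (-2)(44/12).
|ε| > 1, so demand is elastic at this price.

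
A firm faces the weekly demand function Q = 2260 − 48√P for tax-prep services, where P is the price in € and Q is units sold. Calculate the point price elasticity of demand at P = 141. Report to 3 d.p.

-0.169

At P = 141, Q = 1690.032.
dQ/dP = −48/(2√P) = -2.021.
ε = (dQ/dP)(P/Q) = (-2.021)(141/1690.032).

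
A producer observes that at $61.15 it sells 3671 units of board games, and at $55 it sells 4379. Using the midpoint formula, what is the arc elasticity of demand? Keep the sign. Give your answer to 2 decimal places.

-1.66

ΔQ = 4379 − 3671 = 708; ΔP = 55 − 61.15 = -6.15.
Midpoints: P̄ = 58.08, Q̄ = 4025.0.
ε = (ΔQ/ΔP)(P̄/Q̄) = (708/-6.15)(58.08/4025.0).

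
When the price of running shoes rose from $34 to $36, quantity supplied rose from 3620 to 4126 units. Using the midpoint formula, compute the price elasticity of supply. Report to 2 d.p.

ΔQ = 4126 − 3620 = 506; ΔP = 36 − 34 = 2.
Midpoints: P̄ = 35.00, Q̄ = 3873.0.
ε_s = (ΔQ/ΔP)(P̄/Q̄) = (506/2)(35.00/3873.0).

2.29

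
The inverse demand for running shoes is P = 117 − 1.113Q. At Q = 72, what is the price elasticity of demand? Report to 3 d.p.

-0.460

At Q = 72, P = 117 − 1.113(72) = 36.86.
dP/dQ = −1.113, so dQ/dP = 1/(−1.113) = -0.898.
ε = (dQ/dP)(P/Q) = (-0.898)(36.86/72).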